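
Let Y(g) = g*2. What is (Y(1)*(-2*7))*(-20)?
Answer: 560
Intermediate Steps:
Y(g) = 2*g
(Y(1)*(-2*7))*(-20) = ((2*1)*(-2*7))*(-20) = (2*(-14))*(-20) = -28*(-20) = 560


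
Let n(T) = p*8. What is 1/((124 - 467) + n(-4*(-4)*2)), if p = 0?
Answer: -1/343 ≈ -0.0029155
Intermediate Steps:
n(T) = 0 (n(T) = 0*8 = 0)
1/((124 - 467) + n(-4*(-4)*2)) = 1/((124 - 467) + 0) = 1/(-343 + 0) = 1/(-343) = -1/343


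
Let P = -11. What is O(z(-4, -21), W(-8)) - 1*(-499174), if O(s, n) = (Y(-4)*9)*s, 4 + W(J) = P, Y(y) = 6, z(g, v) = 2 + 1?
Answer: 499336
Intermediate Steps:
z(g, v) = 3
W(J) = -15 (W(J) = -4 - 11 = -15)
O(s, n) = 54*s (O(s, n) = (6*9)*s = 54*s)
O(z(-4, -21), W(-8)) - 1*(-499174) = 54*3 - 1*(-499174) = 162 + 499174 = 499336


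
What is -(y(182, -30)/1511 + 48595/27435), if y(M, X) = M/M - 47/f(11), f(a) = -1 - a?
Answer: -58849547/33163428 ≈ -1.7745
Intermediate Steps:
y(M, X) = 59/12 (y(M, X) = M/M - 47/(-1 - 1*11) = 1 - 47/(-1 - 11) = 1 - 47/(-12) = 1 - 47*(-1/12) = 1 + 47/12 = 59/12)
-(y(182, -30)/1511 + 48595/27435) = -((59/12)/1511 + 48595/27435) = -((59/12)*(1/1511) + 48595*(1/27435)) = -(59/18132 + 9719/5487) = -1*58849547/33163428 = -58849547/33163428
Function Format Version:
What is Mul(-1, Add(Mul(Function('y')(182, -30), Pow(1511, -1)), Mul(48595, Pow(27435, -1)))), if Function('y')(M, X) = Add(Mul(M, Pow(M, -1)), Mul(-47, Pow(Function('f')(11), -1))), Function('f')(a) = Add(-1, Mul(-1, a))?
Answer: Rational(-58849547, 33163428) ≈ -1.7745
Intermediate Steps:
Function('y')(M, X) = Rational(59, 12) (Function('y')(M, X) = Add(Mul(M, Pow(M, -1)), Mul(-47, Pow(Add(-1, Mul(-1, 11)), -1))) = Add(1, Mul(-47, Pow(Add(-1, -11), -1))) = Add(1, Mul(-47, Pow(-12, -1))) = Add(1, Mul(-47, Rational(-1, 12))) = Add(1, Rational(47, 12)) = Rational(59, 12))
Mul(-1, Add(Mul(Function('y')(182, -30), Pow(1511, -1)), Mul(48595, Pow(27435, -1)))) = Mul(-1, Add(Mul(Rational(59, 12), Pow(1511, -1)), Mul(48595, Pow(27435, -1)))) = Mul(-1, Add(Mul(Rational(59, 12), Rational(1, 1511)), Mul(48595, Rational(1, 27435)))) = Mul(-1, Add(Rational(59, 18132), Rational(9719, 5487))) = Mul(-1, Rational(58849547, 33163428)) = Rational(-58849547, 33163428)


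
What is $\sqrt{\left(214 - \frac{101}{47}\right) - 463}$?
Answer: $\frac{2 i \sqrt{138697}}{47} \approx 15.848 i$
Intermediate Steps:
$\sqrt{\left(214 - \frac{101}{47}\right) - 463} = \sqrt{\frac{9957}{47} - 463} = \sqrt{- \frac{11804}{47}} = \frac{2 i \sqrt{138697}}{47}$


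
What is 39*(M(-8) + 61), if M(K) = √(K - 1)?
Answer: 2379 + 117*I ≈ 2379.0 + 117.0*I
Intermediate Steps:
M(K) = √(-1 + K)
39*(M(-8) + 61) = 39*(√(-1 - 8) + 61) = 39*(√(-9) + 61) = 39*(3*I + 61) = 39*(61 + 3*I) = 2379 + 117*I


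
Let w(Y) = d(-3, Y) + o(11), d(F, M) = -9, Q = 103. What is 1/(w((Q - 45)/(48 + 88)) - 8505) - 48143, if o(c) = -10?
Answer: -410370933/8524 ≈ -48143.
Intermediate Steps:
w(Y) = -19 (w(Y) = -9 - 10 = -19)
1/(w((Q - 45)/(48 + 88)) - 8505) - 48143 = 1/(-19 - 8505) - 48143 = 1/(-8524) - 48143 = -1/8524 - 48143 = -410370933/8524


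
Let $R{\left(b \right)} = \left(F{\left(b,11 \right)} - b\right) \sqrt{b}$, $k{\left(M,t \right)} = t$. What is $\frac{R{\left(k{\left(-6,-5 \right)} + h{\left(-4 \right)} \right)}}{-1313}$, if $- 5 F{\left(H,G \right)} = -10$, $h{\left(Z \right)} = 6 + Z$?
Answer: $- \frac{5 i \sqrt{3}}{1313} \approx - 0.0065958 i$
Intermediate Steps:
$F{\left(H,G \right)} = 2$ ($F{\left(H,G \right)} = \left(- \frac{1}{5}\right) \left(-10\right) = 2$)
$R{\left(b \right)} = \sqrt{b} \left(2 - b\right)$ ($R{\left(b \right)} = \left(2 - b\right) \sqrt{b} = \sqrt{b} \left(2 - b\right)$)
$\frac{R{\left(k{\left(-6,-5 \right)} + h{\left(-4 \right)} \right)}}{-1313} = \frac{\sqrt{-5 + \left(6 - 4\right)} \left(2 - \left(-5 + \left(6 - 4\right)\right)\right)}{-1313} = \sqrt{-5 + 2} \left(2 - \left(-5 + 2\right)\right) \left(- \frac{1}{1313}\right) = \sqrt{-3} \left(2 - -3\right) \left(- \frac{1}{1313}\right) = i \sqrt{3} \left(2 + 3\right) \left(- \frac{1}{1313}\right) = i \sqrt{3} \cdot 5 \left(- \frac{1}{1313}\right) = 5 i \sqrt{3} \left(- \frac{1}{1313}\right) = - \frac{5 i \sqrt{3}}{1313}$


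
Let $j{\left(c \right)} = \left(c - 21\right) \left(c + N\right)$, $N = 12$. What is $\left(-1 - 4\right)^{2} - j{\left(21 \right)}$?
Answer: $25$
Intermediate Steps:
$j{\left(c \right)} = \left(-21 + c\right) \left(12 + c\right)$ ($j{\left(c \right)} = \left(c - 21\right) \left(c + 12\right) = \left(-21 + c\right) \left(12 + c\right)$)
$\left(-1 - 4\right)^{2} - j{\left(21 \right)} = \left(-1 - 4\right)^{2} - \left(-252 + 21^{2} - 189\right) = \left(-5\right)^{2} - \left(-252 + 441 - 189\right) = 25 - 0 = 25 + 0 = 25$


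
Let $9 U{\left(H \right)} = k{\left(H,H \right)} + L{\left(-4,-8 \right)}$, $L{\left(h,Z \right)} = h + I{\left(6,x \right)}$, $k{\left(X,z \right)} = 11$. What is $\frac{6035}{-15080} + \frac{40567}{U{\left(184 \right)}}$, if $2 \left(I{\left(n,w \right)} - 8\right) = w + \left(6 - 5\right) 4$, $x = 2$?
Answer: $\frac{61173829}{3016} \approx 20283.0$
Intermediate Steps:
$I{\left(n,w \right)} = 10 + \frac{w}{2}$ ($I{\left(n,w \right)} = 8 + \frac{w + \left(6 - 5\right) 4}{2} = 8 + \frac{w + 1 \cdot 4}{2} = 8 + \frac{w + 4}{2} = 8 + \frac{4 + w}{2} = 8 + \left(2 + \frac{w}{2}\right) = 10 + \frac{w}{2}$)
$L{\left(h,Z \right)} = 11 + h$ ($L{\left(h,Z \right)} = h + \left(10 + \frac{1}{2} \cdot 2\right) = h + \left(10 + 1\right) = h + 11 = 11 + h$)
$U{\left(H \right)} = 2$ ($U{\left(H \right)} = \frac{11 + \left(11 - 4\right)}{9} = \frac{11 + 7}{9} = \frac{1}{9} \cdot 18 = 2$)
$\frac{6035}{-15080} + \frac{40567}{U{\left(184 \right)}} = \frac{6035}{-15080} + \frac{40567}{2} = 6035 \left(- \frac{1}{15080}\right) + 40567 \cdot \frac{1}{2} = - \frac{1207}{3016} + \frac{40567}{2} = \frac{61173829}{3016}$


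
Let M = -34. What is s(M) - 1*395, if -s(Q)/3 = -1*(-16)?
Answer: -443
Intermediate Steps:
s(Q) = -48 (s(Q) = -(-3)*(-16) = -3*16 = -48)
s(M) - 1*395 = -48 - 1*395 = -48 - 395 = -443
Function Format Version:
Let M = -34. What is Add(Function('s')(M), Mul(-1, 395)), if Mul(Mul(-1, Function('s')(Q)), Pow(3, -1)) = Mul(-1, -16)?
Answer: -443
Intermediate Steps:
Function('s')(Q) = -48 (Function('s')(Q) = Mul(-3, Mul(-1, -16)) = Mul(-3, 16) = -48)
Add(Function('s')(M), Mul(-1, 395)) = Add(-48, Mul(-1, 395)) = Add(-48, -395) = -443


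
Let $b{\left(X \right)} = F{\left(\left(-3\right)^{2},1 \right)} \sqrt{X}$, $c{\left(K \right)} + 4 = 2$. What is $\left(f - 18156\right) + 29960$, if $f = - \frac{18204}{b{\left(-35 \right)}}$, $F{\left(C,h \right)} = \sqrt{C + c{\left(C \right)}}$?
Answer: $11804 + \frac{18204 i \sqrt{5}}{35} \approx 11804.0 + 1163.0 i$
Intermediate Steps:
$c{\left(K \right)} = -2$ ($c{\left(K \right)} = -4 + 2 = -2$)
$F{\left(C,h \right)} = \sqrt{-2 + C}$ ($F{\left(C,h \right)} = \sqrt{C - 2} = \sqrt{-2 + C}$)
$b{\left(X \right)} = \sqrt{7} \sqrt{X}$ ($b{\left(X \right)} = \sqrt{-2 + \left(-3\right)^{2}} \sqrt{X} = \sqrt{-2 + 9} \sqrt{X} = \sqrt{7} \sqrt{X}$)
$f = \frac{18204 i \sqrt{5}}{35}$ ($f = - \frac{18204}{\sqrt{7} \sqrt{-35}} = - \frac{18204}{\sqrt{7} i \sqrt{35}} = - \frac{18204}{7 i \sqrt{5}} = - 18204 \left(- \frac{i \sqrt{5}}{35}\right) = \frac{18204 i \sqrt{5}}{35} \approx 1163.0 i$)
$\left(f - 18156\right) + 29960 = \left(\frac{18204 i \sqrt{5}}{35} - 18156\right) + 29960 = \left(-18156 + \frac{18204 i \sqrt{5}}{35}\right) + 29960 = 11804 + \frac{18204 i \sqrt{5}}{35}$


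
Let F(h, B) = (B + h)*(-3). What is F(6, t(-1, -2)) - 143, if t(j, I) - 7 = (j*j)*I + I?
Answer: -170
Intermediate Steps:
t(j, I) = 7 + I + I*j² (t(j, I) = 7 + ((j*j)*I + I) = 7 + (j²*I + I) = 7 + (I*j² + I) = 7 + (I + I*j²) = 7 + I + I*j²)
F(h, B) = -3*B - 3*h
F(6, t(-1, -2)) - 143 = (-3*(7 - 2 - 2*(-1)²) - 3*6) - 143 = (-3*(7 - 2 - 2*1) - 18) - 143 = (-3*(7 - 2 - 2) - 18) - 143 = (-3*3 - 18) - 143 = (-9 - 18) - 143 = -27 - 143 = -170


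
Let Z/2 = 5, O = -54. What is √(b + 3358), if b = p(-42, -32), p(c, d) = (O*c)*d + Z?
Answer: 2*I*√17302 ≈ 263.07*I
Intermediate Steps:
Z = 10 (Z = 2*5 = 10)
p(c, d) = 10 - 54*c*d (p(c, d) = (-54*c)*d + 10 = -54*c*d + 10 = 10 - 54*c*d)
b = -72566 (b = 10 - 54*(-42)*(-32) = 10 - 72576 = -72566)
√(b + 3358) = √(-72566 + 3358) = √(-69208) = 2*I*√17302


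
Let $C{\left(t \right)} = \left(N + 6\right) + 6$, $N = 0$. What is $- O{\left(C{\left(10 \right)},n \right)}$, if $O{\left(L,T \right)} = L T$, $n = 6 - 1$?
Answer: $-60$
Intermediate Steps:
$n = 5$ ($n = 6 - 1 = 5$)
$C{\left(t \right)} = 12$ ($C{\left(t \right)} = \left(0 + 6\right) + 6 = 6 + 6 = 12$)
$- O{\left(C{\left(10 \right)},n \right)} = - 12 \cdot 5 = \left(-1\right) 60 = -60$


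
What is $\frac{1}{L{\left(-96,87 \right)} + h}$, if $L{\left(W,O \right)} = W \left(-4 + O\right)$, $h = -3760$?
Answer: $- \frac{1}{11728} \approx -8.5266 \cdot 10^{-5}$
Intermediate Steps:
$\frac{1}{L{\left(-96,87 \right)} + h} = \frac{1}{- 96 \left(-4 + 87\right) - 3760} = \frac{1}{\left(-96\right) 83 - 3760} = \frac{1}{-7968 - 3760} = \frac{1}{-11728} = - \frac{1}{11728}$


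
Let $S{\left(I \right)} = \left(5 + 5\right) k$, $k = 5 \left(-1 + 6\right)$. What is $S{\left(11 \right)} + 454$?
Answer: $704$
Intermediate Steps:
$k = 25$ ($k = 5 \cdot 5 = 25$)
$S{\left(I \right)} = 250$ ($S{\left(I \right)} = \left(5 + 5\right) 25 = 10 \cdot 25 = 250$)
$S{\left(11 \right)} + 454 = 250 + 454 = 704$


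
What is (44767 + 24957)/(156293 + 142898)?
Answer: 69724/299191 ≈ 0.23304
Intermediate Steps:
(44767 + 24957)/(156293 + 142898) = 69724/299191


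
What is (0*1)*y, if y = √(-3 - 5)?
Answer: 0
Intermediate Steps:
y = 2*I*√2 (y = √(-8) = 2*I*√2 ≈ 2.8284*I)
(0*1)*y = (0*1)*(2*I*√2) = 0*(2*I*√2) = 0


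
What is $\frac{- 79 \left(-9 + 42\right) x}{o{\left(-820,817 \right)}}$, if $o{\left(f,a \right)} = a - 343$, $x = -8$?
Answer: $44$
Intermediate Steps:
$o{\left(f,a \right)} = -343 + a$ ($o{\left(f,a \right)} = a - 343 = -343 + a$)
$\frac{- 79 \left(-9 + 42\right) x}{o{\left(-820,817 \right)}} = \frac{- 79 \left(-9 + 42\right) \left(-8\right)}{-343 + 817} = \frac{\left(-79\right) 33 \left(-8\right)}{474} = \left(-2607\right) \left(-8\right) \frac{1}{474} = 20856 \cdot \frac{1}{474} = 44$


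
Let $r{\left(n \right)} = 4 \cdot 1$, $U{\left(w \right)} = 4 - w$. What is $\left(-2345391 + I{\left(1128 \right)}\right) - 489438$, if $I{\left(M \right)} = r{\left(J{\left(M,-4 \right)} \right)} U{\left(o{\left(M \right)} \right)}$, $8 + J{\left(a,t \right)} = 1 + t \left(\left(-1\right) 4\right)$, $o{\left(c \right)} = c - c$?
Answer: $-2834813$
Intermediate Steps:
$o{\left(c \right)} = 0$
$J{\left(a,t \right)} = -7 - 4 t$ ($J{\left(a,t \right)} = -8 + \left(1 + t \left(\left(-1\right) 4\right)\right) = -8 + \left(1 + t \left(-4\right)\right) = -8 - \left(-1 + 4 t\right) = -7 - 4 t$)
$r{\left(n \right)} = 4$
$I{\left(M \right)} = 16$ ($I{\left(M \right)} = 4 \left(4 - 0\right) = 4 \left(4 + 0\right) = 4 \cdot 4 = 16$)
$\left(-2345391 + I{\left(1128 \right)}\right) - 489438 = \left(-2345391 + 16\right) - 489438 = -2345375 - 489438 = -2834813$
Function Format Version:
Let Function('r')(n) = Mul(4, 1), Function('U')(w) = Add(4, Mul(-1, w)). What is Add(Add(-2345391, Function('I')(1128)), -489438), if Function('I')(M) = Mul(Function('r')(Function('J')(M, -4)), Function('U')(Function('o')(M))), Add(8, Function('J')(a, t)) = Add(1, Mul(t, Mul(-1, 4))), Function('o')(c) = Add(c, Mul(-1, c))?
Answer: -2834813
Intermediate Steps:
Function('o')(c) = 0
Function('J')(a, t) = Add(-7, Mul(-4, t)) (Function('J')(a, t) = Add(-8, Add(1, Mul(t, Mul(-1, 4)))) = Add(-8, Add(1, Mul(t, -4))) = Add(-8, Add(1, Mul(-4, t))) = Add(-7, Mul(-4, t)))
Function('r')(n) = 4
Function('I')(M) = 16 (Function('I')(M) = Mul(4, Add(4, Mul(-1, 0))) = Mul(4, Add(4, 0)) = Mul(4, 4) = 16)
Add(Add(-2345391, Function('I')(1128)), -489438) = Add(Add(-2345391, 16), -489438) = Add(-2345375, -489438) = -2834813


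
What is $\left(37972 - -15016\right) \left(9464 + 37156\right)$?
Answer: $2470300560$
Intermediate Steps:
$\left(37972 - -15016\right) \left(9464 + 37156\right) = \left(37972 + 15016\right) 46620 = 52988 \cdot 46620 = 2470300560$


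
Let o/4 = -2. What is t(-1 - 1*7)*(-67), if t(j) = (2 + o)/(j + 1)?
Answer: -402/7 ≈ -57.429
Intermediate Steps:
o = -8 (o = 4*(-2) = -8)
t(j) = -6/(1 + j) (t(j) = (2 - 8)/(j + 1) = -6/(1 + j))
t(-1 - 1*7)*(-67) = -6/(1 + (-1 - 1*7))*(-67) = -6/(1 + (-1 - 7))*(-67) = -6/(1 - 8)*(-67) = -6/(-7)*(-67) = -6*(-⅐)*(-67) = (6/7)*(-67) = -402/7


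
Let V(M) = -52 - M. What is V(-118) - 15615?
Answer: -15549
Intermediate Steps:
V(-118) - 15615 = (-52 - 1*(-118)) - 15615 = (-52 + 118) - 15615 = 66 - 15615 = -15549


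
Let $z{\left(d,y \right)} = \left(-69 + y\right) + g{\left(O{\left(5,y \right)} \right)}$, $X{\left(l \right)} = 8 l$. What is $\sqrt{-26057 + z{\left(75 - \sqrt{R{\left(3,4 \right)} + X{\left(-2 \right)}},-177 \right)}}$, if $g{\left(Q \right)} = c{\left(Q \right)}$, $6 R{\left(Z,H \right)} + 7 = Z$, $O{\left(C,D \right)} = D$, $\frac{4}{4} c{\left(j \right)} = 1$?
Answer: $i \sqrt{26302} \approx 162.18 i$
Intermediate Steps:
$c{\left(j \right)} = 1$
$R{\left(Z,H \right)} = - \frac{7}{6} + \frac{Z}{6}$
$g{\left(Q \right)} = 1$
$z{\left(d,y \right)} = -68 + y$ ($z{\left(d,y \right)} = \left(-69 + y\right) + 1 = -68 + y$)
$\sqrt{-26057 + z{\left(75 - \sqrt{R{\left(3,4 \right)} + X{\left(-2 \right)}},-177 \right)}} = \sqrt{-26057 - 245} = \sqrt{-26302} = i \sqrt{26302}$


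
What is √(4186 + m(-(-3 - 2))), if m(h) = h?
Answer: √4191 ≈ 64.738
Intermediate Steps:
√(4186 + m(-(-3 - 2))) = √(4186 - (-3 - 2)) = √(4186 - 1*(-5)) = √(4186 + 5) = √4191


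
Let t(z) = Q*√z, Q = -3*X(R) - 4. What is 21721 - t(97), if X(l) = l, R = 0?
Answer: 21721 + 4*√97 ≈ 21760.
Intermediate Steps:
Q = -4 (Q = -3*0 - 4 = 0 - 4 = -4)
t(z) = -4*√z
21721 - t(97) = 21721 - (-4)*√97 = 21721 + 4*√97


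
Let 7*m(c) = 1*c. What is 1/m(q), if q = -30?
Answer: -7/30 ≈ -0.23333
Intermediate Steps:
m(c) = c/7 (m(c) = (1*c)/7 = c/7)
1/m(q) = 1/((⅐)*(-30)) = 1/(-30/7) = -7/30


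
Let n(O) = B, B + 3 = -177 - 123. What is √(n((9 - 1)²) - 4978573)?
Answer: 2*I*√1244719 ≈ 2231.3*I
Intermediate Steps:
B = -303 (B = -3 + (-177 - 123) = -3 - 300 = -303)
n(O) = -303
√(n((9 - 1)²) - 4978573) = √(-303 - 4978573) = √(-4978876) = 2*I*√1244719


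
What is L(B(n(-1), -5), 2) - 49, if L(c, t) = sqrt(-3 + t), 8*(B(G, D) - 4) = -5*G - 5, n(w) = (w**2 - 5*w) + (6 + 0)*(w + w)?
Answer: -49 + I ≈ -49.0 + 1.0*I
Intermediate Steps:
n(w) = w**2 + 7*w (n(w) = (w**2 - 5*w) + 6*(2*w) = (w**2 - 5*w) + 12*w = w**2 + 7*w)
B(G, D) = 27/8 - 5*G/8 (B(G, D) = 4 + (-5*G - 5)/8 = 4 + (-5 - 5*G)/8 = 4 + (-5/8 - 5*G/8) = 27/8 - 5*G/8)
L(B(n(-1), -5), 2) - 49 = sqrt(-3 + 2) - 49 = sqrt(-1) - 49 = I - 49 = -49 + I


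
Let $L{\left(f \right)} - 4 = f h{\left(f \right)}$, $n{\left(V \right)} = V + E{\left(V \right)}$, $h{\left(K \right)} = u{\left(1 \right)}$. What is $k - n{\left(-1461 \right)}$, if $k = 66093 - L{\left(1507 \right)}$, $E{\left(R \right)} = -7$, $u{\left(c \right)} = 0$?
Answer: $67557$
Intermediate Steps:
$h{\left(K \right)} = 0$
$n{\left(V \right)} = -7 + V$ ($n{\left(V \right)} = V - 7 = -7 + V$)
$L{\left(f \right)} = 4$ ($L{\left(f \right)} = 4 + f 0 = 4 + 0 = 4$)
$k = 66089$ ($k = 66093 - 4 = 66089$)
$k - n{\left(-1461 \right)} = 66089 - \left(-7 - 1461\right) = 66089 - -1468 = 66089 + 1468 = 67557$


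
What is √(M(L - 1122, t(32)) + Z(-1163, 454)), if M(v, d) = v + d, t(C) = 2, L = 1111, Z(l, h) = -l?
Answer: √1154 ≈ 33.971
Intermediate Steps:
M(v, d) = d + v
√(M(L - 1122, t(32)) + Z(-1163, 454)) = √((2 + (1111 - 1122)) - 1*(-1163)) = √((2 - 11) + 1163) = √(-9 + 1163) = √1154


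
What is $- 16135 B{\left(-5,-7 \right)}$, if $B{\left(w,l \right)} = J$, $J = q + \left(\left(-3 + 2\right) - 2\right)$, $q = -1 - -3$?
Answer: $16135$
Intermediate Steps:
$q = 2$ ($q = -1 + 3 = 2$)
$J = -1$ ($J = 2 + \left(\left(-3 + 2\right) - 2\right) = 2 - 3 = -1$)
$B{\left(w,l \right)} = -1$
$- 16135 B{\left(-5,-7 \right)} = \left(-16135\right) \left(-1\right) = 16135$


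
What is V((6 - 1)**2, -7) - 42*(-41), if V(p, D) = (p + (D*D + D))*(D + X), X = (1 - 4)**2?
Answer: 1856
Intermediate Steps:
X = 9 (X = (-3)**2 = 9)
V(p, D) = (9 + D)*(D + p + D**2) (V(p, D) = (p + (D*D + D))*(D + 9) = (p + (D**2 + D))*(9 + D) = (p + (D + D**2))*(9 + D) = (D + p + D**2)*(9 + D) = (9 + D)*(D + p + D**2))
V((6 - 1)**2, -7) - 42*(-41) = ((-7)**3 + 9*(-7) + 9*(6 - 1)**2 + 10*(-7)**2 - 7*(6 - 1)**2) - 42*(-41) = (-343 - 63 + 9*5**2 + 10*49 - 7*5**2) + 1722 = (-343 - 63 + 9*25 + 490 - 7*25) + 1722 = (-343 - 63 + 225 + 490 - 175) + 1722 = 134 + 1722 = 1856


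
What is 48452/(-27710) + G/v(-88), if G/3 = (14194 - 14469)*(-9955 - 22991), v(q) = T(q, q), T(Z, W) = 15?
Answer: 25105651424/13855 ≈ 1.8120e+6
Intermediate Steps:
v(q) = 15
G = 27180450 (G = 3*((14194 - 14469)*(-9955 - 22991)) = 3*(-275*(-32946)) = 3*9060150 = 27180450)
48452/(-27710) + G/v(-88) = 48452/(-27710) + 27180450/15 = 48452*(-1/27710) + 27180450*(1/15) = -24226/13855 + 1812030 = 25105651424/13855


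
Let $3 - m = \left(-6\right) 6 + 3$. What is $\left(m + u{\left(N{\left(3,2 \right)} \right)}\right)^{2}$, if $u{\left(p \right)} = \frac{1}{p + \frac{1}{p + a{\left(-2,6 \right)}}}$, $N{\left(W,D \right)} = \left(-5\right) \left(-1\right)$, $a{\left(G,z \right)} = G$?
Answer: $\frac{335241}{256} \approx 1309.5$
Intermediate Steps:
$N{\left(W,D \right)} = 5$
$m = 36$ ($m = 3 - \left(\left(-6\right) 6 + 3\right) = 3 - \left(-36 + 3\right) = 3 - -33 = 3 + 33 = 36$)
$u{\left(p \right)} = \frac{1}{p + \frac{1}{-2 + p}}$ ($u{\left(p \right)} = \frac{1}{p + \frac{1}{p - 2}} = \frac{1}{p + \frac{1}{-2 + p}}$)
$\left(m + u{\left(N{\left(3,2 \right)} \right)}\right)^{2} = \left(36 + \frac{-2 + 5}{1 + 5^{2} - 10}\right)^{2} = \left(36 + \frac{1}{1 + 25 - 10} \cdot 3\right)^{2} = \left(36 + \frac{1}{16} \cdot 3\right)^{2} = \left(36 + \frac{3}{16}\right)^{2} = \left(\frac{579}{16}\right)^{2} = \frac{335241}{256}$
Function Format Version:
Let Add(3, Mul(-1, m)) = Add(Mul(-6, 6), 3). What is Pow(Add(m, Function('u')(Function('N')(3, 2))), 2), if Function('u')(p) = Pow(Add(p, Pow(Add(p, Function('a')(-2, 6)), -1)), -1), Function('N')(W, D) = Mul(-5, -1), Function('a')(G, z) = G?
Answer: Rational(335241, 256) ≈ 1309.5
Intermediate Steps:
Function('N')(W, D) = 5
m = 36 (m = Add(3, Mul(-1, Add(Mul(-6, 6), 3))) = Add(3, Mul(-1, Add(-36, 3))) = Add(3, Mul(-1, -33)) = Add(3, 33) = 36)
Function('u')(p) = Pow(Add(p, Pow(Add(-2, p), -1)), -1) (Function('u')(p) = Pow(Add(p, Pow(Add(p, -2), -1)), -1) = Pow(Add(p, Pow(Add(-2, p), -1)), -1))
Pow(Add(m, Function('u')(Function('N')(3, 2))), 2) = Pow(Add(36, Mul(Pow(Add(1, Pow(5, 2), Mul(-2, 5)), -1), Add(-2, 5))), 2) = Pow(Add(36, Mul(Pow(Add(1, 25, -10), -1), 3)), 2) = Pow(Add(36, Mul(Pow(16, -1), 3)), 2) = Pow(Add(36, Mul(Rational(1, 16), 3)), 2) = Pow(Add(36, Rational(3, 16)), 2) = Pow(Rational(579, 16), 2) = Rational(335241, 256)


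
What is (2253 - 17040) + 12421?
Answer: -2366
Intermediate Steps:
(2253 - 17040) + 12421 = -14787 + 12421 = -2366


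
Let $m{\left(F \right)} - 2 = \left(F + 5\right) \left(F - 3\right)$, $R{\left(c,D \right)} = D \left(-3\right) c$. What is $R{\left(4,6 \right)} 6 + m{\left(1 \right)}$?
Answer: $-442$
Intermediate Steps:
$R{\left(c,D \right)} = - 3 D c$
$m{\left(F \right)} = 2 + \left(-3 + F\right) \left(5 + F\right)$ ($m{\left(F \right)} = 2 + \left(F + 5\right) \left(F - 3\right) = 2 + \left(5 + F\right) \left(-3 + F\right) = 2 + \left(-3 + F\right) \left(5 + F\right)$)
$R{\left(4,6 \right)} 6 + m{\left(1 \right)} = \left(-3\right) 6 \cdot 4 \cdot 6 + \left(-13 + 1^{2} + 2 \cdot 1\right) = \left(-72\right) 6 + \left(-13 + 1 + 2\right) = -432 - 10 = -442$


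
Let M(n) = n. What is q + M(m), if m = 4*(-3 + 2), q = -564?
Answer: -568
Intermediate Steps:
m = -4 (m = 4*(-1) = -4)
q + M(m) = -564 - 4 = -568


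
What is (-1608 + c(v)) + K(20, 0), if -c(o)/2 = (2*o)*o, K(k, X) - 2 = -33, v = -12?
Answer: -2215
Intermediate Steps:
K(k, X) = -31 (K(k, X) = 2 - 33 = -31)
c(o) = -4*o**2 (c(o) = -2*2*o*o = -4*o**2)
(-1608 + c(v)) + K(20, 0) = (-1608 - 4*(-12)**2) - 31 = (-1608 - 4*144) - 31 = (-1608 - 576) - 31 = -2184 - 31 = -2215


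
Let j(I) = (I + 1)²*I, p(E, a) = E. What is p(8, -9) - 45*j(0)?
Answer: 8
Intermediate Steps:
j(I) = I*(1 + I)² (j(I) = (1 + I)²*I = I*(1 + I)²)
p(8, -9) - 45*j(0) = 8 - 45*0*(1 + 0)² = 8 - 45*0*1² = 8 - 45*0*1 = 8 - 45*0 = 8 - 1*0 = 8 + 0 = 8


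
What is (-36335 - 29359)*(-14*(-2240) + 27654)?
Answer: -3876865716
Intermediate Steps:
(-36335 - 29359)*(-14*(-2240) + 27654) = -65694*(31360 + 27654) = -65694*59014 = -3876865716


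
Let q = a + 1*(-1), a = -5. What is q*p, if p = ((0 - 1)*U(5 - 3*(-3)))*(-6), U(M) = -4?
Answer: 144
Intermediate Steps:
q = -6 (q = -5 + 1*(-1) = -5 - 1 = -6)
p = -24 (p = ((0 - 1)*(-4))*(-6) = -1*(-4)*(-6) = 4*(-6) = -24)
q*p = -6*(-24) = 144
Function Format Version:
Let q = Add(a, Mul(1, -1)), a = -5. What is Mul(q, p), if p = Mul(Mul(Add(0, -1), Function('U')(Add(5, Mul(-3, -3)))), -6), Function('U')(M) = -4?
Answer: 144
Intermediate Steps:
q = -6 (q = Add(-5, Mul(1, -1)) = Add(-5, -1) = -6)
p = -24 (p = Mul(Mul(Add(0, -1), -4), -6) = Mul(Mul(-1, -4), -6) = Mul(4, -6) = -24)
Mul(q, p) = Mul(-6, -24) = 144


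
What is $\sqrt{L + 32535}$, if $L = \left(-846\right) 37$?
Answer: $3 \sqrt{137} \approx 35.114$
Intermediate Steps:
$L = -31302$
$\sqrt{L + 32535} = \sqrt{-31302 + 32535} = \sqrt{1233} = 3 \sqrt{137}$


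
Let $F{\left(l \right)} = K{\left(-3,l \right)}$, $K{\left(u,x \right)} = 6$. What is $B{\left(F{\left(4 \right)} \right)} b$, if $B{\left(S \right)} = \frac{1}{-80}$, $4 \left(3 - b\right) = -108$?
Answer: $- \frac{3}{8} \approx -0.375$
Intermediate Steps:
$F{\left(l \right)} = 6$
$b = 30$ ($b = 3 - -27 = 3 + 27 = 30$)
$B{\left(S \right)} = - \frac{1}{80}$
$B{\left(F{\left(4 \right)} \right)} b = \left(- \frac{1}{80}\right) 30 = - \frac{3}{8}$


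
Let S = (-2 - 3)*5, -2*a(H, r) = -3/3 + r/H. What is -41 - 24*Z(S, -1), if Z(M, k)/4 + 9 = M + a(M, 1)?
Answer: 79327/25 ≈ 3173.1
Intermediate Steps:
a(H, r) = ½ - r/(2*H) (a(H, r) = -(-3/3 + r/H)/2 = -(-3*⅓ + r/H)/2 = -(-1 + r/H)/2 = ½ - r/(2*H))
S = -25 (S = -5*5 = -25)
Z(M, k) = -36 + 4*M + 2*(-1 + M)/M (Z(M, k) = -36 + 4*(M + (M - 1*1)/(2*M)) = -36 + 4*(M + (M - 1)/(2*M)) = -36 + 4*(M + (-1 + M)/(2*M)) = -36 + (4*M + 2*(-1 + M)/M) = -36 + 4*M + 2*(-1 + M)/M)
-41 - 24*Z(S, -1) = -41 - 24*(-34 - 2/(-25) + 4*(-25)) = -41 - 24*(-34 - 2*(-1/25) - 100) = -41 - 24*(-34 + 2/25 - 100) = -41 - 24*(-3348/25) = -41 + 80352/25 = 79327/25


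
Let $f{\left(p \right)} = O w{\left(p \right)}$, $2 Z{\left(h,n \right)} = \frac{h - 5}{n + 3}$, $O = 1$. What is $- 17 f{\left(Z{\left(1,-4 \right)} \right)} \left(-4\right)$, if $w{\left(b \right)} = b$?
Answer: $136$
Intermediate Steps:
$Z{\left(h,n \right)} = \frac{-5 + h}{2 \left(3 + n\right)}$ ($Z{\left(h,n \right)} = \frac{\left(h - 5\right) \frac{1}{n + 3}}{2} = \frac{\left(-5 + h\right) \frac{1}{3 + n}}{2} = \frac{\frac{1}{3 + n} \left(-5 + h\right)}{2} = \frac{-5 + h}{2 \left(3 + n\right)}$)
$f{\left(p \right)} = p$ ($f{\left(p \right)} = 1 p = p$)
$- 17 f{\left(Z{\left(1,-4 \right)} \right)} \left(-4\right) = - 17 \frac{-5 + 1}{2 \left(3 - 4\right)} \left(-4\right) = - 17 \cdot \frac{1}{2} \frac{1}{-1} \left(-4\right) \left(-4\right) = - 17 \cdot \frac{1}{2} \left(-1\right) \left(-4\right) \left(-4\right) = - 17 \cdot 2 \left(-4\right) = \left(-17\right) \left(-8\right) = 136$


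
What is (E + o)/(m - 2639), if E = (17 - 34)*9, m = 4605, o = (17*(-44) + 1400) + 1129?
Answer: 814/983 ≈ 0.82808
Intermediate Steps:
o = 1781 (o = (-748 + 1400) + 1129 = 652 + 1129 = 1781)
E = -153 (E = -17*9 = -153)
(E + o)/(m - 2639) = (-153 + 1781)/(4605 - 2639) = 1628/1966 = 1628*(1/1966) = 814/983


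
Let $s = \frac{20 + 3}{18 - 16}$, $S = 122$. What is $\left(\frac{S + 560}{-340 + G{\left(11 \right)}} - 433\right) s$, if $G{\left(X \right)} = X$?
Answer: $- \frac{3292197}{658} \approx -5003.3$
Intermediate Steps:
$s = \frac{23}{2} \approx 11.5$
$\left(\frac{S + 560}{-340 + G{\left(11 \right)}} - 433\right) s = \left(\frac{122 + 560}{-340 + 11} - 433\right) \frac{23}{2} = \left(\frac{682}{-329} - 433\right) \frac{23}{2} = \left(682 \left(- \frac{1}{329}\right) - 433\right) \frac{23}{2} = \left(- \frac{682}{329} - 433\right) \frac{23}{2} = \left(- \frac{143139}{329}\right) \frac{23}{2} = - \frac{3292197}{658}$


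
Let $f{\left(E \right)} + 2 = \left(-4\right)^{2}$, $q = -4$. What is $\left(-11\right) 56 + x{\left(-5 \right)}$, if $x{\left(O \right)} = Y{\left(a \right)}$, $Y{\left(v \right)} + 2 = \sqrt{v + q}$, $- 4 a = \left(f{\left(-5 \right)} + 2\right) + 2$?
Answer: $-618 + \frac{i \sqrt{34}}{2} \approx -618.0 + 2.9155 i$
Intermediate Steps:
$f{\left(E \right)} = 14$ ($f{\left(E \right)} = -2 + \left(-4\right)^{2} = -2 + 16 = 14$)
$a = - \frac{9}{2}$ ($a = - \frac{\left(14 + 2\right) + 2}{4} = - \frac{16 + 2}{4} = \left(- \frac{1}{4}\right) 18 = - \frac{9}{2} \approx -4.5$)
$Y{\left(v \right)} = -2 + \sqrt{-4 + v}$ ($Y{\left(v \right)} = -2 + \sqrt{v - 4} = -2 + \sqrt{-4 + v}$)
$x{\left(O \right)} = -2 + \frac{i \sqrt{34}}{2}$ ($x{\left(O \right)} = -2 + \sqrt{-4 - \frac{9}{2}} = -2 + \sqrt{- \frac{17}{2}} = -2 + \frac{i \sqrt{34}}{2}$)
$\left(-11\right) 56 + x{\left(-5 \right)} = \left(-11\right) 56 - \left(2 - \frac{i \sqrt{34}}{2}\right) = -616 - \left(2 - \frac{i \sqrt{34}}{2}\right) = -618 + \frac{i \sqrt{34}}{2}$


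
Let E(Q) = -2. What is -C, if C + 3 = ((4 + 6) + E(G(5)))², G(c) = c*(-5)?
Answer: -61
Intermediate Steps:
G(c) = -5*c
C = 61 (C = -3 + ((4 + 6) - 2)² = -3 + (10 - 2)² = -3 + 8² = -3 + 64 = 61)
-C = -1*61 = -61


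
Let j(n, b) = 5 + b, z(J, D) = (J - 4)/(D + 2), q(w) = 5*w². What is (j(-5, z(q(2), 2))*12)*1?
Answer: 108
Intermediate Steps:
z(J, D) = (-4 + J)/(2 + D)
(j(-5, z(q(2), 2))*12)*1 = ((5 + (-4 + 5*2²)/(2 + 2))*12)*1 = ((5 + (-4 + 5*4)/4)*12)*1 = ((5 + (-4 + 20)/4)*12)*1 = ((5 + (¼)*16)*12)*1 = ((5 + 4)*12)*1 = (9*12)*1 = 108*1 = 108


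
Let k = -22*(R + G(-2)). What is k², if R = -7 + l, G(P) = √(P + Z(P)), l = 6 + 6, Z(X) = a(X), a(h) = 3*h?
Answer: 8228 + 9680*I*√2 ≈ 8228.0 + 13690.0*I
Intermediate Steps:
Z(X) = 3*X
l = 12
G(P) = 2*√P (G(P) = √(P + 3*P) = √(4*P) = 2*√P)
R = 5 (R = -7 + 12 = 5)
k = -110 - 44*I*√2 (k = -22*(5 + 2*√(-2)) = -22*(5 + 2*(I*√2)) = -22*(5 + 2*I*√2) = -110 - 44*I*√2 ≈ -110.0 - 62.225*I)
k² = (-110 - 44*I*√2)²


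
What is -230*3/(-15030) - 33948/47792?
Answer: -3977183/5985948 ≈ -0.66442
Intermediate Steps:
-230*3/(-15030) - 33948/47792 = -690*(-1/15030) - 33948*1/47792 = 23/501 - 8487/11948 = -3977183/5985948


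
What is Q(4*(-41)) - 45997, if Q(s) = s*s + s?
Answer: -19265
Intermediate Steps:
Q(s) = s + s² (Q(s) = s² + s = s + s²)
Q(4*(-41)) - 45997 = (4*(-41))*(1 + 4*(-41)) - 45997 = -164*(1 - 164) - 45997 = -164*(-163) - 45997 = 26732 - 45997 = -19265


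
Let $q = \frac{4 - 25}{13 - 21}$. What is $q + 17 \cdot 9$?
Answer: $\frac{1245}{8} \approx 155.63$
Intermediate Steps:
$q = \frac{21}{8}$ ($q = - \frac{21}{-8} = \left(-21\right) \left(- \frac{1}{8}\right) = \frac{21}{8} \approx 2.625$)
$q + 17 \cdot 9 = \frac{21}{8} + 17 \cdot 9 = \frac{21}{8} + 153 = \frac{1245}{8}$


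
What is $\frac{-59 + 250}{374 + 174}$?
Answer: $\frac{191}{548} \approx 0.34854$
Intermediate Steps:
$\frac{-59 + 250}{374 + 174} = \frac{191}{548}$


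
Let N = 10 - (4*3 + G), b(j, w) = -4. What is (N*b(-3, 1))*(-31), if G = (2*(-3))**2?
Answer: -4712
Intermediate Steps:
G = 36 (G = (-6)**2 = 36)
N = -38 (N = 10 - (4*3 + 36) = 10 - (12 + 36) = 10 - 1*48 = 10 - 48 = -38)
(N*b(-3, 1))*(-31) = -38*(-4)*(-31) = 152*(-31) = -4712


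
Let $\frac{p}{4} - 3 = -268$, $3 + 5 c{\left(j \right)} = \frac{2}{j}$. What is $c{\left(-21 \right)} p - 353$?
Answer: $\frac{6367}{21} \approx 303.19$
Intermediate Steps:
$c{\left(j \right)} = - \frac{3}{5} + \frac{2}{5 j}$ ($c{\left(j \right)} = - \frac{3}{5} + \frac{2 \frac{1}{j}}{5} = - \frac{3}{5} + \frac{2}{5 j}$)
$p = -1060$ ($p = 12 + 4 \left(-268\right) = 12 - 1072 = -1060$)
$c{\left(-21 \right)} p - 353 = \frac{2 - -63}{5 \left(-21\right)} \left(-1060\right) - 353 = \frac{1}{5} \left(- \frac{1}{21}\right) \left(2 + 63\right) \left(-1060\right) - 353 = \frac{1}{5} \left(- \frac{1}{21}\right) 65 \left(-1060\right) - 353 = \left(- \frac{13}{21}\right) \left(-1060\right) - 353 = \frac{13780}{21} - 353 = \frac{6367}{21}$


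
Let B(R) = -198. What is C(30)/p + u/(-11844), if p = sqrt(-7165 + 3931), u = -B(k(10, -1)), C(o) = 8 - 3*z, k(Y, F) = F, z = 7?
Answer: -11/658 + 13*I*sqrt(66)/462 ≈ -0.016717 + 0.2286*I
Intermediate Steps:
C(o) = -13 (C(o) = 8 - 3*7 = 8 - 21 = -13)
u = 198 (u = -1*(-198) = 198)
p = 7*I*sqrt(66) (p = sqrt(-3234) = 7*I*sqrt(66) ≈ 56.868*I)
C(30)/p + u/(-11844) = -13*(-I*sqrt(66)/462) + 198/(-11844) = -(-13)*I*sqrt(66)/462 + 198*(-1/11844) = 13*I*sqrt(66)/462 - 11/658 = -11/658 + 13*I*sqrt(66)/462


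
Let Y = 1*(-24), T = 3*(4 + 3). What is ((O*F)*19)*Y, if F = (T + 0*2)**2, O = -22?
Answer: 4424112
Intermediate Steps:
T = 21 (T = 3*7 = 21)
Y = -24
F = 441 (F = (21 + 0*2)**2 = (21 + 0)**2 = 21**2 = 441)
((O*F)*19)*Y = (-22*441*19)*(-24) = -9702*19*(-24) = -184338*(-24) = 4424112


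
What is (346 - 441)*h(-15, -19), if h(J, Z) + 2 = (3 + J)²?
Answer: -13490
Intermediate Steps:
h(J, Z) = -2 + (3 + J)²
(346 - 441)*h(-15, -19) = (346 - 441)*(-2 + (3 - 15)²) = -95*(-2 + (-12)²) = -95*(-2 + 144) = -95*142 = -13490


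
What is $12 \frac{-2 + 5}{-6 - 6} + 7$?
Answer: $4$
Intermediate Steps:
$12 \frac{-2 + 5}{-6 - 6} + 7 = 12 \frac{3}{-12} + 7 = 12 \cdot 3 \left(- \frac{1}{12}\right) + 7 = 12 \left(- \frac{1}{4}\right) + 7 = -3 + 7 = 4$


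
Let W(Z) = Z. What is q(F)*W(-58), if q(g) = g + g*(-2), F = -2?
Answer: -116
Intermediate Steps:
q(g) = -g (q(g) = g - 2*g = -g)
q(F)*W(-58) = -1*(-2)*(-58) = 2*(-58) = -116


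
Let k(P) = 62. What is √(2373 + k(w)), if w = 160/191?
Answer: √2435 ≈ 49.346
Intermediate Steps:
w = 160/191 (w = 160*(1/191) = 160/191 ≈ 0.83770)
√(2373 + k(w)) = √(2373 + 62) = √2435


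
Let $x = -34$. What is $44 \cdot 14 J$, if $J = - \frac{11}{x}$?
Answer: $\frac{3388}{17} \approx 199.29$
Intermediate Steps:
$J = \frac{11}{34}$ ($J = - \frac{11}{-34} = \left(-11\right) \left(- \frac{1}{34}\right) = \frac{11}{34} \approx 0.32353$)
$44 \cdot 14 J = 44 \cdot 14 \cdot \frac{11}{34} = 616 \cdot \frac{11}{34} = \frac{3388}{17}$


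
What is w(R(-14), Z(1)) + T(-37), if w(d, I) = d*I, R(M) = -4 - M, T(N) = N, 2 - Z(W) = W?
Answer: -27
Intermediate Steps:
Z(W) = 2 - W
w(d, I) = I*d
w(R(-14), Z(1)) + T(-37) = (2 - 1*1)*(-4 - 1*(-14)) - 37 = (2 - 1)*(-4 + 14) - 37 = 1*10 - 37 = 10 - 37 = -27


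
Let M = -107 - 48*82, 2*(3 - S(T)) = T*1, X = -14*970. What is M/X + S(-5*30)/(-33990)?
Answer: 4545411/15386140 ≈ 0.29542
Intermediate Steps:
X = -13580
S(T) = 3 - T/2
M = -4043 (M = -107 - 3936 = -4043)
M/X + S(-5*30)/(-33990) = -4043/(-13580) + (3 - (-5)*30/2)/(-33990) = -4043*(-1/13580) + (3 - ½*(-150))*(-1/33990) = 4043/13580 + (3 + 75)*(-1/33990) = 4043/13580 + 78*(-1/33990) = 4043/13580 - 13/5665 = 4545411/15386140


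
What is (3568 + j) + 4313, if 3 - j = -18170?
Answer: 26054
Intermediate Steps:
j = 18173 (j = 3 - 1*(-18170) = 3 + 18170 = 18173)
(3568 + j) + 4313 = (3568 + 18173) + 4313 = 21741 + 4313 = 26054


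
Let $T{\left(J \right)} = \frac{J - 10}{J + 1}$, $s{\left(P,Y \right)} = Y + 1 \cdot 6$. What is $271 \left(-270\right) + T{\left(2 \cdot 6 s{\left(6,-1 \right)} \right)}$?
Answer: $- \frac{4463320}{61} \approx -73169.0$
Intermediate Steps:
$s{\left(P,Y \right)} = 6 + Y$ ($s{\left(P,Y \right)} = Y + 6 = 6 + Y$)
$T{\left(J \right)} = \frac{-10 + J}{1 + J}$
$271 \left(-270\right) + T{\left(2 \cdot 6 s{\left(6,-1 \right)} \right)} = 271 \left(-270\right) + \frac{-10 + 2 \cdot 6 \left(6 - 1\right)}{1 + 2 \cdot 6 \left(6 - 1\right)} = -73170 + \frac{-10 + 12 \cdot 5}{1 + 12 \cdot 5} = -73170 + \frac{-10 + 60}{1 + 60} = -73170 + \frac{1}{61} \cdot 50 = -73170 + \frac{50}{61} = - \frac{4463320}{61}$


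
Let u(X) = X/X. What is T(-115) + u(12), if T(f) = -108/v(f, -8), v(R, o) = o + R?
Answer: 77/41 ≈ 1.8780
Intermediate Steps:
v(R, o) = R + o
u(X) = 1
T(f) = -108/(-8 + f) (T(f) = -108/(f - 8) = -108/(-8 + f))
T(-115) + u(12) = -108/(-8 - 115) + 1 = -108/(-123) + 1 = -108*(-1/123) + 1 = 36/41 + 1 = 77/41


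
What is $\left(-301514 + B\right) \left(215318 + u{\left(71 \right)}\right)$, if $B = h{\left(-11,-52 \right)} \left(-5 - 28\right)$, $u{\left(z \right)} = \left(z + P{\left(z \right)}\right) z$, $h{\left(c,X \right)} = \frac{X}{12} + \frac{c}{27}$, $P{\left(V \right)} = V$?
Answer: $- \frac{611333937200}{9} \approx -6.7926 \cdot 10^{10}$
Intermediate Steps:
$h{\left(c,X \right)} = \frac{X}{12} + \frac{c}{27}$ ($h{\left(c,X \right)} = X \frac{1}{12} + c \frac{1}{27} = \frac{X}{12} + \frac{c}{27}$)
$u{\left(z \right)} = 2 z^{2}$ ($u{\left(z \right)} = \left(z + z\right) z = 2 z z = 2 z^{2}$)
$B = \frac{1408}{9}$ ($B = \left(\frac{1}{12} \left(-52\right) + \frac{1}{27} \left(-11\right)\right) \left(-5 - 28\right) = \left(- \frac{13}{3} - \frac{11}{27}\right) \left(-5 - 28\right) = \left(- \frac{128}{27}\right) \left(-33\right) = \frac{1408}{9} \approx 156.44$)
$\left(-301514 + B\right) \left(215318 + u{\left(71 \right)}\right) = \left(-301514 + \frac{1408}{9}\right) \left(215318 + 2 \cdot 71^{2}\right) = - \frac{2712218 \left(215318 + 2 \cdot 5041\right)}{9} = - \frac{2712218 \left(215318 + 10082\right)}{9} = \left(- \frac{2712218}{9}\right) 225400 = - \frac{611333937200}{9}$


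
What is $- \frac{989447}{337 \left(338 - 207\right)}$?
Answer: $- \frac{989447}{44147} \approx -22.413$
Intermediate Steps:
$- \frac{989447}{337 \left(338 - 207\right)} = - \frac{989447}{337 \cdot 131} = - \frac{989447}{44147}$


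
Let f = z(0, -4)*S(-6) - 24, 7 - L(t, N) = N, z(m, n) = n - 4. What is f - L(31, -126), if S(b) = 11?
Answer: -245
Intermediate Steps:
z(m, n) = -4 + n
L(t, N) = 7 - N
f = -112 (f = (-4 - 4)*11 - 24 = -8*11 - 24 = -88 - 24 = -112)
f - L(31, -126) = -112 - (7 - 1*(-126)) = -112 - (7 + 126) = -112 - 1*133 = -112 - 133 = -245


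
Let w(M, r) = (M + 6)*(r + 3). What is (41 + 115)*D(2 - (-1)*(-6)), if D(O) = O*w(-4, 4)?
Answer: -8736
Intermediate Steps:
w(M, r) = (3 + r)*(6 + M) (w(M, r) = (6 + M)*(3 + r) = (3 + r)*(6 + M))
D(O) = 14*O (D(O) = O*(18 + 3*(-4) + 6*4 - 4*4) = O*(18 - 12 + 24 - 16) = O*14 = 14*O)
(41 + 115)*D(2 - (-1)*(-6)) = (41 + 115)*(14*(2 - (-1)*(-6))) = 156*(14*(2 - 1*6)) = 156*(14*(2 - 6)) = 156*(14*(-4)) = 156*(-56) = -8736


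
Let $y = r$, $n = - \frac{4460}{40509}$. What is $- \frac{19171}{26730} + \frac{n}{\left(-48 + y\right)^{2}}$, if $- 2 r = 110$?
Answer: $- \frac{915449756839}{1276387143570} \approx -0.71722$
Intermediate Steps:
$r = -55$ ($r = \left(- \frac{1}{2}\right) 110 = -55$)
$n = - \frac{4460}{40509}$ ($n = \left(-4460\right) \frac{1}{40509} = - \frac{4460}{40509} \approx -0.1101$)
$y = -55$
$- \frac{19171}{26730} + \frac{n}{\left(-48 + y\right)^{2}} = - \frac{19171}{26730} - \frac{4460}{40509 \left(-48 - 55\right)^{2}} = \left(-19171\right) \frac{1}{26730} - \frac{4460}{40509 \left(-103\right)^{2}} = - \frac{19171}{26730} - \frac{4460}{40509 \cdot 10609} = - \frac{19171}{26730} - \frac{4460}{429759981} = - \frac{915449756839}{1276387143570}$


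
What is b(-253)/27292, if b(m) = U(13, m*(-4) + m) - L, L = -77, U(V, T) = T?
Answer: 209/6823 ≈ 0.030632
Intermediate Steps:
b(m) = 77 - 3*m (b(m) = (m*(-4) + m) - 1*(-77) = (-4*m + m) + 77 = -3*m + 77 = 77 - 3*m)
b(-253)/27292 = (77 - 3*(-253))/27292 = (77 + 759)*(1/27292) = 836*(1/27292) = 209/6823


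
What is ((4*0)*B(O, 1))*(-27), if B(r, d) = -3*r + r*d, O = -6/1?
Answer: 0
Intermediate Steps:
O = -6 (O = -6*1 = -6)
B(r, d) = -3*r + d*r
((4*0)*B(O, 1))*(-27) = ((4*0)*(-6*(-3 + 1)))*(-27) = (0*(-6*(-2)))*(-27) = (0*12)*(-27) = 0*(-27) = 0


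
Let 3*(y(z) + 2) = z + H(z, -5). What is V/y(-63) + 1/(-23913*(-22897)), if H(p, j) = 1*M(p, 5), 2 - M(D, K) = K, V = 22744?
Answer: -518881579040/547535961 ≈ -947.67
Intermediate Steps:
M(D, K) = 2 - K
H(p, j) = -3 (H(p, j) = 1*(2 - 1*5) = 1*(2 - 5) = 1*(-3) = -3)
y(z) = -3 + z/3 (y(z) = -2 + (z - 3)/3 = -2 + (-3 + z)/3 = -2 + (-1 + z/3) = -3 + z/3)
V/y(-63) + 1/(-23913*(-22897)) = 22744/(-3 + (⅓)*(-63)) + 1/(-23913*(-22897)) = 22744/(-3 - 21) - 1/23913*(-1/22897) = 22744/(-24) + 1/547535961 = 22744*(-1/24) + 1/547535961 = -2843/3 + 1/547535961 = -518881579040/547535961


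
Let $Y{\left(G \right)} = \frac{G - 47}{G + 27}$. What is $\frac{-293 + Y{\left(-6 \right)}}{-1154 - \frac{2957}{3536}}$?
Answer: $\frac{21944416}{85753521} \approx 0.2559$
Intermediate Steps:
$Y{\left(G \right)} = \frac{-47 + G}{27 + G}$
$\frac{-293 + Y{\left(-6 \right)}}{-1154 - \frac{2957}{3536}} = \frac{-293 + \frac{-47 - 6}{27 - 6}}{-1154 - \frac{2957}{3536}} = \frac{-293 + \frac{1}{21} \left(-53\right)}{-1154 - \frac{2957}{3536}} = \frac{-293 - \frac{53}{21}}{- \frac{4083501}{3536}} = \left(- \frac{6206}{21}\right) \left(- \frac{3536}{4083501}\right) = \frac{21944416}{85753521}$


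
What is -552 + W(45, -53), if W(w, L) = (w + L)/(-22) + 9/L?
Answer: -321703/583 ≈ -551.81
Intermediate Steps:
W(w, L) = 9/L - L/22 - w/22 (W(w, L) = (L + w)*(-1/22) + 9/L = (-L/22 - w/22) + 9/L = 9/L - L/22 - w/22)
-552 + W(45, -53) = -552 + (1/22)*(198 - 1*(-53)*(-53 + 45))/(-53) = -552 + (1/22)*(-1/53)*(198 - 1*(-53)*(-8)) = -552 + (1/22)*(-1/53)*(198 - 424) = -552 + (1/22)*(-1/53)*(-226) = -552 + 113/583 = -321703/583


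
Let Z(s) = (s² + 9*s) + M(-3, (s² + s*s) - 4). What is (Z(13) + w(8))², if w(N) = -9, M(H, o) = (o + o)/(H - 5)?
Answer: 149769/4 ≈ 37442.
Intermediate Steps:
M(H, o) = 2*o/(-5 + H) (M(H, o) = (2*o)/(-5 + H) = 2*o/(-5 + H))
Z(s) = 1 + s²/2 + 9*s (Z(s) = (s² + 9*s) + 2*((s² + s*s) - 4)/(-5 - 3) = (s² + 9*s) + 2*((s² + s²) - 4)/(-8) = (s² + 9*s) + 2*(2*s² - 4)*(-⅛) = (s² + 9*s) + 2*(-4 + 2*s²)*(-⅛) = (s² + 9*s) + (1 - s²/2) = 1 + s²/2 + 9*s)
(Z(13) + w(8))² = ((1 + (½)*13² + 9*13) - 9)² = ((1 + (½)*169 + 117) - 9)² = ((1 + 169/2 + 117) - 9)² = (405/2 - 9)² = (387/2)² = 149769/4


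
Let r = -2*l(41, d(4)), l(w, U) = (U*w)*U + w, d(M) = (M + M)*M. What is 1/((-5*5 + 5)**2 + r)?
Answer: -1/83650 ≈ -1.1955e-5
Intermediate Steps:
d(M) = 2*M**2 (d(M) = (2*M)*M = 2*M**2)
l(w, U) = w + w*U**2 (l(w, U) = w*U**2 + w = w + w*U**2)
r = -84050 (r = -82*(1 + (2*4**2)**2) = -82*(1 + (2*16)**2) = -82*(1 + 32**2) = -82*(1 + 1024) = -82*1025 = -2*42025 = -84050)
1/((-5*5 + 5)**2 + r) = 1/((-5*5 + 5)**2 - 84050) = 1/((-25 + 5)**2 - 84050) = 1/((-20)**2 - 84050) = 1/(400 - 84050) = 1/(-83650) = -1/83650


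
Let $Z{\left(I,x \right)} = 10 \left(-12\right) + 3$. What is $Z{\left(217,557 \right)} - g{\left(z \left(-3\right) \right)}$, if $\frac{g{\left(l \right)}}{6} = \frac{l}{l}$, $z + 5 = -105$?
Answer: $-123$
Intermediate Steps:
$z = -110$ ($z = -5 - 105 = -110$)
$Z{\left(I,x \right)} = -117$ ($Z{\left(I,x \right)} = -120 + 3 = -117$)
$g{\left(l \right)} = 6$ ($g{\left(l \right)} = 6 \frac{l}{l} = 6 \cdot 1 = 6$)
$Z{\left(217,557 \right)} - g{\left(z \left(-3\right) \right)} = -117 - 6 = -123$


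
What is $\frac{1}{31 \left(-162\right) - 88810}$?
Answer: $- \frac{1}{93832} \approx -1.0657 \cdot 10^{-5}$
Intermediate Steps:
$\frac{1}{31 \left(-162\right) - 88810} = \frac{1}{-5022 - 88810} = \frac{1}{-93832} = - \frac{1}{93832}$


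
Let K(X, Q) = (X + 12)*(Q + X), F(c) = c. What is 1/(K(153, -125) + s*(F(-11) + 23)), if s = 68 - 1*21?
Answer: 1/5184 ≈ 0.00019290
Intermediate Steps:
K(X, Q) = (12 + X)*(Q + X)
s = 47 (s = 68 - 21 = 47)
1/(K(153, -125) + s*(F(-11) + 23)) = 1/((153**2 + 12*(-125) + 12*153 - 125*153) + 47*(-11 + 23)) = 1/((23409 - 1500 + 1836 - 19125) + 47*12) = 1/(4620 + 564) = 1/5184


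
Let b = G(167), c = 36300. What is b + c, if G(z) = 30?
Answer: 36330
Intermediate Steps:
b = 30
b + c = 30 + 36300 = 36330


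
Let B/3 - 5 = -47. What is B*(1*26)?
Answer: -3276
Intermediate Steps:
B = -126 (B = 15 + 3*(-47) = 15 - 141 = -126)
B*(1*26) = -126*26 = -3276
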